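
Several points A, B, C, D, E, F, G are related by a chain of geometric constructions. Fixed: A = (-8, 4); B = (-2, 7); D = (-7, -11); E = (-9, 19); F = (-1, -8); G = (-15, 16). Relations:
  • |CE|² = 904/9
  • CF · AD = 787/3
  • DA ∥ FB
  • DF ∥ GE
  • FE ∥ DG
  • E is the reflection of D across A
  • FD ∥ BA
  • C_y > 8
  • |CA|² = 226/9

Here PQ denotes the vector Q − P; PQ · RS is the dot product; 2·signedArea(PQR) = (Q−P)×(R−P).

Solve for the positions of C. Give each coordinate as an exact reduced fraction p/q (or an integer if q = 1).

C = (-25/3, 9)

1. C_x = -25/3  [line -1·x + 15·y + -430/3 = 0 ∩ |CA|² = 226/9]
2. C_y = 9  [line -1·x + 15·y + -430/3 = 0 ∩ |CA|² = 226/9]
   → C = (-25/3, 9)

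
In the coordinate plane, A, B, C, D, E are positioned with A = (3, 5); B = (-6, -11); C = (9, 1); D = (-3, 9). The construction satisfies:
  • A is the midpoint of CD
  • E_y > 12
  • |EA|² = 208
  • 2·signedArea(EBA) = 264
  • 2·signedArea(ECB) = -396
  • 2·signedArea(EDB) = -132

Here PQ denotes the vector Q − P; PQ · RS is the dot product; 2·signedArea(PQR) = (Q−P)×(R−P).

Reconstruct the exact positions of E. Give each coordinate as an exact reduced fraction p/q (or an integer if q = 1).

E = (-9, 13)

1. E_x = -9  [2·signedArea(EBA) = 264 ∩ 2·signedArea(ECB) = -396]
2. E_y = 13  [2·signedArea(EBA) = 264 ∩ 2·signedArea(ECB) = -396]
   → E = (-9, 13)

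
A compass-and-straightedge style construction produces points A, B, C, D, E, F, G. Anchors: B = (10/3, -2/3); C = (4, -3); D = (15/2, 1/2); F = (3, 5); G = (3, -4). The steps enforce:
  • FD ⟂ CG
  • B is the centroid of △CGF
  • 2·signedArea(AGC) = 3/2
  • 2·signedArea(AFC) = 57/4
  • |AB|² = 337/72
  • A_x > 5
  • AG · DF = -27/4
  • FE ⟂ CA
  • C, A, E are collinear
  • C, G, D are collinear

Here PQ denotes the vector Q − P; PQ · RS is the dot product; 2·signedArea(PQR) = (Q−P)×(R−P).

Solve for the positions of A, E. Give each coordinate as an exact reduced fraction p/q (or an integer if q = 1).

1. A_x = 65/12  [2·signedArea(AFC) = 57/4 ∩ AG · DF = -27/4]
2. A_y = -1/12  [2·signedArea(AFC) = 57/4 ∩ AG · DF = -27/4]
   → A = (65/12, -1/12)
3. E_x = 10527/1514  [C, A, E are collinear ∩ FE ⟂ CA]
4. E_y = 4663/1514  [C, A, E are collinear ∩ FE ⟂ CA]
   → E = (10527/1514, 4663/1514)

A = (65/12, -1/12)
E = (10527/1514, 4663/1514)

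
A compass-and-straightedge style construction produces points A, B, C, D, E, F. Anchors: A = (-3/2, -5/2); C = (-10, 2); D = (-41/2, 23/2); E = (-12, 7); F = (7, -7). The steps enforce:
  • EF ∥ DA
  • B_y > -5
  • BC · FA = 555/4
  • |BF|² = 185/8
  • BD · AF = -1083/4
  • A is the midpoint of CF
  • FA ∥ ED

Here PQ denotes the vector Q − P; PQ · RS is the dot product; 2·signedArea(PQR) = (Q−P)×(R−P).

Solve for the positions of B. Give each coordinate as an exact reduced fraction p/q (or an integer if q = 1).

1. B_x = 11/4  [line 17/2·x + -9/2·y + -179/4 = 0 ∩ |BF|² = 185/8]
2. B_y = -19/4  [line 17/2·x + -9/2·y + -179/4 = 0 ∩ |BF|² = 185/8]
   → B = (11/4, -19/4)

B = (11/4, -19/4)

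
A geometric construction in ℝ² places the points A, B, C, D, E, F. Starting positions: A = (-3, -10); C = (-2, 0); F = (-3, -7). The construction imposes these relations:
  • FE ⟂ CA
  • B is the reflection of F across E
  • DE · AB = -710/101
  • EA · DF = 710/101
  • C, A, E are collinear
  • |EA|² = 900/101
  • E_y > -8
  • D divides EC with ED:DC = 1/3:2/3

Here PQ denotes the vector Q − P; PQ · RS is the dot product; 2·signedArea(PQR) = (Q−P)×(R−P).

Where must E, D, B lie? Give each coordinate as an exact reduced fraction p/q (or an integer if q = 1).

B = (-243/101, -713/101)
D = (-748/303, -1420/303)
E = (-273/101, -710/101)

1. E_x = -273/101  [C, A, E are collinear ∩ FE ⟂ CA]
2. E_y = -710/101  [C, A, E are collinear ∩ FE ⟂ CA]
   → E = (-273/101, -710/101)
3. D_x = -748/303  [D divides EC with ED:DC = 1/3:2/3]
4. D_y = -1420/303  [D divides EC with ED:DC = 1/3:2/3]
   → D = (-748/303, -1420/303)
5. B_x = -243/101  [B is the reflection of F across E]
6. B_y = -713/101  [B is the reflection of F across E]
   → B = (-243/101, -713/101)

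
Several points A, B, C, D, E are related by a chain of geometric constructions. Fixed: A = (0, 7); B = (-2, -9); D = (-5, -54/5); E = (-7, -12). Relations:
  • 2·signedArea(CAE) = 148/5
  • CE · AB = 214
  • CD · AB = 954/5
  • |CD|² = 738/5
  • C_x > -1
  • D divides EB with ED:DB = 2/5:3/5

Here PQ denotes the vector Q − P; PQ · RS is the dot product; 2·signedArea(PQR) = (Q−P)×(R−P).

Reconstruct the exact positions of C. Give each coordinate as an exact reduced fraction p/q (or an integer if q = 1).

C = (-4/5, 3/5)

1. C_x = -4/5  [2·signedArea(CAE) = 148/5 ∩ CD · AB = 954/5]
2. C_y = 3/5  [2·signedArea(CAE) = 148/5 ∩ CD · AB = 954/5]
   → C = (-4/5, 3/5)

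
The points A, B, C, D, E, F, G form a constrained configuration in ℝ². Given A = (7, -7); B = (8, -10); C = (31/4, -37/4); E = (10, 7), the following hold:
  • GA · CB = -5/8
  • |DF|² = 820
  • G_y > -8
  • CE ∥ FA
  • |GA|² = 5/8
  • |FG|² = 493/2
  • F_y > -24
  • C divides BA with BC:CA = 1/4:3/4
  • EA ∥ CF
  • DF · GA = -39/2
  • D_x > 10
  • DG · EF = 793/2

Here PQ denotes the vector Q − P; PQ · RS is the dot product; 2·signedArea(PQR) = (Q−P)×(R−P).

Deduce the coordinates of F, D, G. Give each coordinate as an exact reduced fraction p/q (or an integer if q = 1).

1. F_x = 19/4  [CE ∥ FA ∩ EA ∥ CF]
2. F_y = -93/4  [CE ∥ FA ∩ EA ∥ CF]
   → F = (19/4, -93/4)
3. G_x = 29/4  [line -1/4·x + 3/4·y + 61/8 = 0 ∩ |GA|² = 5/8]
4. G_y = -31/4  [line -1/4·x + 3/4·y + 61/8 = 0 ∩ |GA|² = 5/8]
   → G = (29/4, -31/4)
5. D_x = 43/4  [DG · EF = 793/2 ∩ DF · GA = -39/2]
6. D_y = 19/4  [DG · EF = 793/2 ∩ DF · GA = -39/2]
   → D = (43/4, 19/4)

D = (43/4, 19/4)
F = (19/4, -93/4)
G = (29/4, -31/4)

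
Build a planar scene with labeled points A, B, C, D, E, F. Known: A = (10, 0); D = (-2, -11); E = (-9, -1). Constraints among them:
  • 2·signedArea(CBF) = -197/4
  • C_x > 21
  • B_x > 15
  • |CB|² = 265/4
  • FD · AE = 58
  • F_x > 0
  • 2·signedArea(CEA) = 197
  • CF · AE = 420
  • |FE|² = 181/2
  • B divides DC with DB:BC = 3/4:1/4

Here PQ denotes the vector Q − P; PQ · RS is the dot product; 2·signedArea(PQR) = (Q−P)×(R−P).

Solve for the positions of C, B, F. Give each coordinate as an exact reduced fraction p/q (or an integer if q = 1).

1. F_x = 1/2  [line 19·x + 1·y + -9 = 0 ∩ |FE|² = 181/2]
2. F_y = -1/2  [line 19·x + 1·y + -9 = 0 ∩ |FE|² = 181/2]
   → F = (1/2, -1/2)
3. C_x = 22  [CF · AE = 420 ∩ 2·signedArea(CEA) = 197]
4. C_y = 11  [CF · AE = 420 ∩ 2·signedArea(CEA) = 197]
   → C = (22, 11)
5. B_x = 16  [2·signedArea(CBF) = -197/4 ∩ B divides DC with DB:BC = 3/4:1/4]
6. B_y = 11/2  [2·signedArea(CBF) = -197/4 ∩ B divides DC with DB:BC = 3/4:1/4]
   → B = (16, 11/2)

B = (16, 11/2)
C = (22, 11)
F = (1/2, -1/2)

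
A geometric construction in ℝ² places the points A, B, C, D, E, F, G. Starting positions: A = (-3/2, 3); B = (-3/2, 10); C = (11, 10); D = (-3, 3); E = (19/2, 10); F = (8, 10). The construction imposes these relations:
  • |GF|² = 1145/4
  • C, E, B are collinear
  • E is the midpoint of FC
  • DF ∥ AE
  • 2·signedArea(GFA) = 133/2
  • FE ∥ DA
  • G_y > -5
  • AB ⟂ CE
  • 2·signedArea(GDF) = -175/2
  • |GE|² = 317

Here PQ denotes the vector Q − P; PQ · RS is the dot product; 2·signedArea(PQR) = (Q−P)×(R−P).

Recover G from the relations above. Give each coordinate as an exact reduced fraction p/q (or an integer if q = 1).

G = (-3/2, -4)

1. G_x = -3/2  [2·signedArea(GFA) = 133/2 ∩ 2·signedArea(GDF) = -175/2]
2. G_y = -4  [2·signedArea(GFA) = 133/2 ∩ 2·signedArea(GDF) = -175/2]
   → G = (-3/2, -4)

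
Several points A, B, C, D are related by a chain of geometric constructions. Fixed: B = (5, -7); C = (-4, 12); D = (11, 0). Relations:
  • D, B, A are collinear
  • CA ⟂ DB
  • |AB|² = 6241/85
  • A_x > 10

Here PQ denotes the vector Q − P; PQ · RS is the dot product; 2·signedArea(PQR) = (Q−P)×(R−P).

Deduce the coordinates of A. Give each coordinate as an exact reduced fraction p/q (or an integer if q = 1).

1. A_x = 899/85  [D, B, A are collinear ∩ CA ⟂ DB]
2. A_y = -42/85  [D, B, A are collinear ∩ CA ⟂ DB]
   → A = (899/85, -42/85)

A = (899/85, -42/85)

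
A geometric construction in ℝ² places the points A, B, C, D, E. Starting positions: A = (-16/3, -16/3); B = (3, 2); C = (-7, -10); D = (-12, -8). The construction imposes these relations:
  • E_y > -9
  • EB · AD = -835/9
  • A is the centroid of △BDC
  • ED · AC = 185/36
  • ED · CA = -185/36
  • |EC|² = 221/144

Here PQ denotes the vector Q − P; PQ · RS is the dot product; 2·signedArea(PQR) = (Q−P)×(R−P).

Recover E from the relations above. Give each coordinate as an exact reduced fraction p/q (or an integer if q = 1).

E = (-79/12, -53/6)

1. E_x = -79/12  [ED · AC = 185/36 ∩ EB · AD = -835/9]
2. E_y = -53/6  [ED · AC = 185/36 ∩ EB · AD = -835/9]
   → E = (-79/12, -53/6)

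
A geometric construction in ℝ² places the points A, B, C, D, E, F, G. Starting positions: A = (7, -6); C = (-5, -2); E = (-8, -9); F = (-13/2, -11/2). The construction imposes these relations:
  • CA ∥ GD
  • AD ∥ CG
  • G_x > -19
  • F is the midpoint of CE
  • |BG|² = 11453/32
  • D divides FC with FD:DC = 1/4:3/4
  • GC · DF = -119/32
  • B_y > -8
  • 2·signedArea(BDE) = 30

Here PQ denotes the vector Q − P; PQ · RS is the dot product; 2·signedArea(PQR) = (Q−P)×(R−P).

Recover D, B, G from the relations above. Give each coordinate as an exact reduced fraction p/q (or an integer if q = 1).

B = (-1/2, -15/2)
D = (-49/8, -37/8)
G = (-145/8, -5/8)

1. D_x = -49/8  [D divides FC with FD:DC = 1/4:3/4]
2. D_y = -37/8  [D divides FC with FD:DC = 1/4:3/4]
   → D = (-49/8, -37/8)
3. G_x = -145/8  [CA ∥ GD ∩ AD ∥ CG]
4. G_y = -5/8  [CA ∥ GD ∩ AD ∥ CG]
   → G = (-145/8, -5/8)
5. B_x = -1/2  [line 35/8·x + -15/8·y + -95/8 = 0 ∩ |BG|² = 11453/32]
6. B_y = -15/2  [line 35/8·x + -15/8·y + -95/8 = 0 ∩ |BG|² = 11453/32]
   → B = (-1/2, -15/2)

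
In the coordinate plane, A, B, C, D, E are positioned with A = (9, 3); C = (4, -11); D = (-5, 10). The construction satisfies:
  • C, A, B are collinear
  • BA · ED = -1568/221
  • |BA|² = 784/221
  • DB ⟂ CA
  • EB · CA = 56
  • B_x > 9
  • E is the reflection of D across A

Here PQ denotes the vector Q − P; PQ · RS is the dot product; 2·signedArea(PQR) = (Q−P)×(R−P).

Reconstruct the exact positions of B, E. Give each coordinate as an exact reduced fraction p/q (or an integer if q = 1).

B = (2129/221, 1055/221)
E = (23, -4)

1. B_x = 2129/221  [C, A, B are collinear ∩ DB ⟂ CA]
2. B_y = 1055/221  [C, A, B are collinear ∩ DB ⟂ CA]
   → B = (2129/221, 1055/221)
3. E_x = 23  [E is the reflection of D across A]
4. E_y = -4  [E is the reflection of D across A]
   → E = (23, -4)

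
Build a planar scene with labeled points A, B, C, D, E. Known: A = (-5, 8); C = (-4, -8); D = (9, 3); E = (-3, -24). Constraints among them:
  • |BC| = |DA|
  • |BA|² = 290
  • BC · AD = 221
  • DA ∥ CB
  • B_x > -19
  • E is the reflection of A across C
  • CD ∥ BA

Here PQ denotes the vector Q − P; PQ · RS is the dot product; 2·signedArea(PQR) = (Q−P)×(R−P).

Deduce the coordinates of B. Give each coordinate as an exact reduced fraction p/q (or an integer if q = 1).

1. B_x = -18  [CD ∥ BA ∩ DA ∥ CB]
2. B_y = -3  [CD ∥ BA ∩ DA ∥ CB]
   → B = (-18, -3)

B = (-18, -3)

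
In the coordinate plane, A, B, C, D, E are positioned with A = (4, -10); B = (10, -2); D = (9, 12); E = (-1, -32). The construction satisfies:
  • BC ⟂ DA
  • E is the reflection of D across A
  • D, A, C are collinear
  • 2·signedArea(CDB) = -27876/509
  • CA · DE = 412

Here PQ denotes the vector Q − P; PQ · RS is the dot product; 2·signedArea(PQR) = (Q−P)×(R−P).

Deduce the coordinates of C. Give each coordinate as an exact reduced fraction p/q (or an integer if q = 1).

1. C_x = 3066/509  [D, A, C are collinear ∩ BC ⟂ DA]
2. C_y = -558/509  [D, A, C are collinear ∩ BC ⟂ DA]
   → C = (3066/509, -558/509)

C = (3066/509, -558/509)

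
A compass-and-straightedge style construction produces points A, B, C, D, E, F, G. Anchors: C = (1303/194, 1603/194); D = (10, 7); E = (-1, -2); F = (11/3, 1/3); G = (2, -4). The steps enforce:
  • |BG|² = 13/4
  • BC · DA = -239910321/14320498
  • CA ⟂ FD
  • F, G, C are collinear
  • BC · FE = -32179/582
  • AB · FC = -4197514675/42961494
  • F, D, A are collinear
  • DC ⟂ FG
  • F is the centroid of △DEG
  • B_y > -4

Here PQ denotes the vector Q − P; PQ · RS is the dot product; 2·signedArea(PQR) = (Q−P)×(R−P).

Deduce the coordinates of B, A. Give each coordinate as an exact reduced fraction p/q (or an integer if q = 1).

A = (1339483/147634, 444689/73817)
B = (1/2, -3)

1. B_x = 1/2  [line 14/3·x + 7/3·y + 14/3 = 0 ∩ |BG|² = 13/4]
2. B_y = -3  [line 14/3·x + 7/3·y + 14/3 = 0 ∩ |BG|² = 13/4]
   → B = (1/2, -3)
3. A_x = 1339483/147634  [F, D, A are collinear ∩ CA ⟂ FD]
4. A_y = 444689/73817  [F, D, A are collinear ∩ CA ⟂ FD]
   → A = (1339483/147634, 444689/73817)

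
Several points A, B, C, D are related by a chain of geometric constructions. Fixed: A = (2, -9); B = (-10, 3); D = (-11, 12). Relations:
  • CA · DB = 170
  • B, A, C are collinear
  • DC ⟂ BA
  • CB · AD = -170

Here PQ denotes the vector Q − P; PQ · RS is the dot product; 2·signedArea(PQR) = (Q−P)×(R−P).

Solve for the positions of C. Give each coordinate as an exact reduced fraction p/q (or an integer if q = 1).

C = (-15, 8)

1. C_x = -15  [B, A, C are collinear ∩ DC ⟂ BA]
2. C_y = 8  [B, A, C are collinear ∩ DC ⟂ BA]
   → C = (-15, 8)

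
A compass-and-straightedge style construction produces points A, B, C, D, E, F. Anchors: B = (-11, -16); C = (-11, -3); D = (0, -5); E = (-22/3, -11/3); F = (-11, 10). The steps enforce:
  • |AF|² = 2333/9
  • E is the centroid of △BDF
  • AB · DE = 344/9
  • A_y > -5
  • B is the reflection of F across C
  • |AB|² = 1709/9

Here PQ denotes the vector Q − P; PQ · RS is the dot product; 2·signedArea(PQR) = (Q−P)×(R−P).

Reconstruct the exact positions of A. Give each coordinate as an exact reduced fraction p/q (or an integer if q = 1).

A = (-11/3, -13/3)

1. A_x = -11/3  [line 22/3·x + -4/3·y + 190/9 = 0 ∩ |AB|² = 1709/9]
2. A_y = -13/3  [line 22/3·x + -4/3·y + 190/9 = 0 ∩ |AB|² = 1709/9]
   → A = (-11/3, -13/3)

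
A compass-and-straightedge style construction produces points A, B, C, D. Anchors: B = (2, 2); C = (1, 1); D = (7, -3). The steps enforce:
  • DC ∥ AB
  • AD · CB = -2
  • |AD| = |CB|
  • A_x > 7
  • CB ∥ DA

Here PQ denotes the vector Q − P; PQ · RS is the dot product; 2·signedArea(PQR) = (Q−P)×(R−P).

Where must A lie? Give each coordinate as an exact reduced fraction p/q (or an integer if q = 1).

1. A_x = 8  [DC ∥ AB ∩ CB ∥ DA]
2. A_y = -2  [DC ∥ AB ∩ CB ∥ DA]
   → A = (8, -2)

A = (8, -2)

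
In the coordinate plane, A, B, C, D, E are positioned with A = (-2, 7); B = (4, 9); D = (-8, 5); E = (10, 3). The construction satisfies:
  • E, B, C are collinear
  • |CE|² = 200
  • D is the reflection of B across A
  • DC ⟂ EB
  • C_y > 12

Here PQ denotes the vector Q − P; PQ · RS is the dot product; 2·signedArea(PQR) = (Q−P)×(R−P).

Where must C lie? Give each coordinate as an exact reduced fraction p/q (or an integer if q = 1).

1. C_x = 0  [E, B, C are collinear ∩ DC ⟂ EB]
2. C_y = 13  [E, B, C are collinear ∩ DC ⟂ EB]
   → C = (0, 13)

C = (0, 13)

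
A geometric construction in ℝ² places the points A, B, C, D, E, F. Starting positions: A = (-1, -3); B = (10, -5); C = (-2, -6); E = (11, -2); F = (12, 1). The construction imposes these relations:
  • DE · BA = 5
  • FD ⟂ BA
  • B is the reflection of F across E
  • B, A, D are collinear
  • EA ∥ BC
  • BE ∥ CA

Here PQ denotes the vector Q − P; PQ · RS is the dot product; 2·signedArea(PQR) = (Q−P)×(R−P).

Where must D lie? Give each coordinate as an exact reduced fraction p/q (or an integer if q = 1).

D = (272/25, -129/25)

1. D_x = 272/25  [B, A, D are collinear ∩ FD ⟂ BA]
2. D_y = -129/25  [B, A, D are collinear ∩ FD ⟂ BA]
   → D = (272/25, -129/25)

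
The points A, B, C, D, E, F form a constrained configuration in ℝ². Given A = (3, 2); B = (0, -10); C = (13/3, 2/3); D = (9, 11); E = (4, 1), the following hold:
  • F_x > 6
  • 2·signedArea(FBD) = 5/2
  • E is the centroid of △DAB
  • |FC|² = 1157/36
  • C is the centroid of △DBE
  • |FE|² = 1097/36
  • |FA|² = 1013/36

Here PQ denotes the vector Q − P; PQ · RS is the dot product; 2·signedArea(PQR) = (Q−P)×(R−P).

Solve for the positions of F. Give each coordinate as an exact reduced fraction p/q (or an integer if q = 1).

F = (20/3, 35/6)

1. F_x = 20/3  [line -21·x + 9·y + 175/2 = 0 ∩ |FC|² = 1157/36]
2. F_y = 35/6  [line -21·x + 9·y + 175/2 = 0 ∩ |FC|² = 1157/36]
   → F = (20/3, 35/6)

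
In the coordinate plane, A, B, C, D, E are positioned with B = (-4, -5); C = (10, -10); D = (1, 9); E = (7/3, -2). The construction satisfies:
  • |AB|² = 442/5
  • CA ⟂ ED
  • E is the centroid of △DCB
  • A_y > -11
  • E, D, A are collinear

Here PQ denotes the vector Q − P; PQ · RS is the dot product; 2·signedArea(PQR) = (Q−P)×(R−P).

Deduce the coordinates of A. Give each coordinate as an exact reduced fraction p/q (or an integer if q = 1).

A = (17/5, -54/5)

1. A_x = 17/5  [E, D, A are collinear ∩ CA ⟂ ED]
2. A_y = -54/5  [E, D, A are collinear ∩ CA ⟂ ED]
   → A = (17/5, -54/5)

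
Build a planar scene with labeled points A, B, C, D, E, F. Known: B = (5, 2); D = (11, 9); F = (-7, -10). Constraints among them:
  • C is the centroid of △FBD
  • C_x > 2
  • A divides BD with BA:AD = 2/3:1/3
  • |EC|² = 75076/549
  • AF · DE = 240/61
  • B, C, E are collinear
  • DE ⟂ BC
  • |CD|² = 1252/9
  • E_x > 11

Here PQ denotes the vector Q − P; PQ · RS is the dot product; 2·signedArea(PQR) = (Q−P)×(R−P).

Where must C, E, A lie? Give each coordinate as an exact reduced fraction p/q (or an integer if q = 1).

1. C_x = 3  [C is the centroid of △FBD]
2. C_y = 1/3  [C is the centroid of △FBD]
   → C = (3, 1/3)
3. E_x = 731/61  [B, C, E are collinear ∩ DE ⟂ BC]
4. E_y = 477/61  [B, C, E are collinear ∩ DE ⟂ BC]
   → E = (731/61, 477/61)
5. A_x = 9  [A divides BD with BA:AD = 2/3:1/3]
6. A_y = 20/3  [A divides BD with BA:AD = 2/3:1/3]
   → A = (9, 20/3)

A = (9, 20/3)
C = (3, 1/3)
E = (731/61, 477/61)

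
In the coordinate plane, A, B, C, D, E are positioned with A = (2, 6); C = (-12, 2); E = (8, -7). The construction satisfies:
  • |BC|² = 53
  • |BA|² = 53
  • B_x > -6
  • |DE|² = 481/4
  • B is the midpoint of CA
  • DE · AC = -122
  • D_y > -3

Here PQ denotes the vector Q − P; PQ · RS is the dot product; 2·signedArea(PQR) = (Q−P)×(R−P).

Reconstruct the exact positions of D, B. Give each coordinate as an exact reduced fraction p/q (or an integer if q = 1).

B = (-5, 4)
D = (-2, -5/2)

1. D_x = -2  [line 14·x + 4·y + 38 = 0 ∩ |DE|² = 481/4]
2. D_y = -5/2  [line 14·x + 4·y + 38 = 0 ∩ |DE|² = 481/4]
   → D = (-2, -5/2)
3. B_x = -5  [B is the midpoint of CA]
4. B_y = 4  [B is the midpoint of CA]
   → B = (-5, 4)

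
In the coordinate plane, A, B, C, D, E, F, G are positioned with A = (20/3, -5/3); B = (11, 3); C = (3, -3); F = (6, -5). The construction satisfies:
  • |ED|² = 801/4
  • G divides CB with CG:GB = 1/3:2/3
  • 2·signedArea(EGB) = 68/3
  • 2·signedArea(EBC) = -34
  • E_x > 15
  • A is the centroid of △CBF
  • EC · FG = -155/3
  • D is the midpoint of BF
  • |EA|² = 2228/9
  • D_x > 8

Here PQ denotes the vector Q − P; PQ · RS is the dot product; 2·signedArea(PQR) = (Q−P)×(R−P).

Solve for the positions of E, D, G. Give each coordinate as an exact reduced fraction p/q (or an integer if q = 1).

1. E_x = 16  [line 6·x + -8·y + -8 = 0 ∩ |EA|² = 2228/9]
2. E_y = 11  [line 6·x + -8·y + -8 = 0 ∩ |EA|² = 2228/9]
   → E = (16, 11)
3. D_x = 17/2  [D is the midpoint of BF]
4. D_y = -1  [D is the midpoint of BF]
   → D = (17/2, -1)
5. G_x = 17/3  [2·signedArea(EGB) = 68/3 ∩ G divides CB with CG:GB = 1/3:2/3]
6. G_y = -1  [2·signedArea(EGB) = 68/3 ∩ G divides CB with CG:GB = 1/3:2/3]
   → G = (17/3, -1)

D = (17/2, -1)
E = (16, 11)
G = (17/3, -1)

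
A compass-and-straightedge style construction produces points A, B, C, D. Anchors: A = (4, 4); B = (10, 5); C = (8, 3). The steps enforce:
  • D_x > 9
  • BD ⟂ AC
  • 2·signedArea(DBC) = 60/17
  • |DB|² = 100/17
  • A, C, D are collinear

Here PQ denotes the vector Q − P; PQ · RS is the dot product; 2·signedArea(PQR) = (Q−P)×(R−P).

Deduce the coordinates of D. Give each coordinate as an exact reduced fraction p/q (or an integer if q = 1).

1. D_x = 160/17  [A, C, D are collinear ∩ BD ⟂ AC]
2. D_y = 45/17  [A, C, D are collinear ∩ BD ⟂ AC]
   → D = (160/17, 45/17)

D = (160/17, 45/17)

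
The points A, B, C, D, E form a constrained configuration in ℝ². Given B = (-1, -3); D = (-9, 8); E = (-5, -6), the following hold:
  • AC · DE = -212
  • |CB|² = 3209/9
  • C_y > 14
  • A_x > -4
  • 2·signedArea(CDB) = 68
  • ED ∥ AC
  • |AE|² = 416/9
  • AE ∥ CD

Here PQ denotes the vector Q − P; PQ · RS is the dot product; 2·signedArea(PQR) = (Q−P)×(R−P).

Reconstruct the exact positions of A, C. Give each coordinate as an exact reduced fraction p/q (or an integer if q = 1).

A = (-11/3, 2/3)
C = (-23/3, 44/3)

1. C_x = -23/3  [line 11·x + 8·y + -33 = 0 ∩ |CB|² = 3209/9]
2. C_y = 44/3  [line 11·x + 8·y + -33 = 0 ∩ |CB|² = 3209/9]
   → C = (-23/3, 44/3)
3. A_x = -11/3  [AC · DE = -212 ∩ AE ∥ CD]
4. A_y = 2/3  [AC · DE = -212 ∩ AE ∥ CD]
   → A = (-11/3, 2/3)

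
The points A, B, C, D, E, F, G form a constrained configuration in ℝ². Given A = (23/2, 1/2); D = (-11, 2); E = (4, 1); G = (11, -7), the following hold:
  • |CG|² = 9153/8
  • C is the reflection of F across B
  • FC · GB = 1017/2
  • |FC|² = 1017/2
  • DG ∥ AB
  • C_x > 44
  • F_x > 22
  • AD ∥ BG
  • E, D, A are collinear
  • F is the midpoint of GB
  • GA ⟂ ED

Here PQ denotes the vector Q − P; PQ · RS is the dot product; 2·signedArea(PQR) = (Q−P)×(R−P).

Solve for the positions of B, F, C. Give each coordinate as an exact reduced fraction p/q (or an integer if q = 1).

B = (67/2, -17/2)
C = (179/4, -37/4)
F = (89/4, -31/4)

1. B_x = 67/2  [AD ∥ BG ∩ DG ∥ AB]
2. B_y = -17/2  [AD ∥ BG ∩ DG ∥ AB]
   → B = (67/2, -17/2)
3. F_x = 89/4  [F is the midpoint of GB]
4. F_y = -31/4  [F is the midpoint of GB]
   → F = (89/4, -31/4)
5. C_x = 179/4  [C is the reflection of F across B]
6. C_y = -37/4  [C is the reflection of F across B]
   → C = (179/4, -37/4)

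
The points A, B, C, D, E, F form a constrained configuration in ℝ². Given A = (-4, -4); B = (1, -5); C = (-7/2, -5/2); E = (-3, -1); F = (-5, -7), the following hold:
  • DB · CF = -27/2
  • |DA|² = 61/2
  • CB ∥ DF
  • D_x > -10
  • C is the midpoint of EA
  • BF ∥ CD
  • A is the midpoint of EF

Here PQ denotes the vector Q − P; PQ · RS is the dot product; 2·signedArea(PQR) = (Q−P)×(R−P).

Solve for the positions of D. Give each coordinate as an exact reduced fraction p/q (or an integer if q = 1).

1. D_x = -19/2  [CB ∥ DF ∩ BF ∥ CD]
2. D_y = -9/2  [CB ∥ DF ∩ BF ∥ CD]
   → D = (-19/2, -9/2)

D = (-19/2, -9/2)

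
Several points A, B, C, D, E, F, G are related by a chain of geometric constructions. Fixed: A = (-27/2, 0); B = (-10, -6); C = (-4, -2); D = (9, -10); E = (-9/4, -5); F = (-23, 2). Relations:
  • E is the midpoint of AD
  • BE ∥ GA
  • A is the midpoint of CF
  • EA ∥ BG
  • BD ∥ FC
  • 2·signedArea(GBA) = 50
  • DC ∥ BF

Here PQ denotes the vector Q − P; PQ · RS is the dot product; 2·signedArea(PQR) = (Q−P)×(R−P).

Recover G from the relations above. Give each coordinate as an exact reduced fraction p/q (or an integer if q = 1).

1. G_x = -85/4  [BE ∥ GA ∩ EA ∥ BG]
2. G_y = -1  [BE ∥ GA ∩ EA ∥ BG]
   → G = (-85/4, -1)

G = (-85/4, -1)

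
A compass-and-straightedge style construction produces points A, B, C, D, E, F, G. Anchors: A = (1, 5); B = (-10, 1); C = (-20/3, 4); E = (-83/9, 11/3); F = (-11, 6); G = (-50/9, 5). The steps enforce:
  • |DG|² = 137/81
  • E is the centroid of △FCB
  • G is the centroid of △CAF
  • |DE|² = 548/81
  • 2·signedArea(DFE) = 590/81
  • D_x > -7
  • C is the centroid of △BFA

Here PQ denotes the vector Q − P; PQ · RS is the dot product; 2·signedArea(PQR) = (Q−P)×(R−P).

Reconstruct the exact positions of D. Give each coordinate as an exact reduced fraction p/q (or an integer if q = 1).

1. D_x = -61/9  [line 7/3·x + 16/9·y + 625/81 = 0 ∩ |DE|² = 548/81]
2. D_y = 41/9  [line 7/3·x + 16/9·y + 625/81 = 0 ∩ |DE|² = 548/81]
   → D = (-61/9, 41/9)

D = (-61/9, 41/9)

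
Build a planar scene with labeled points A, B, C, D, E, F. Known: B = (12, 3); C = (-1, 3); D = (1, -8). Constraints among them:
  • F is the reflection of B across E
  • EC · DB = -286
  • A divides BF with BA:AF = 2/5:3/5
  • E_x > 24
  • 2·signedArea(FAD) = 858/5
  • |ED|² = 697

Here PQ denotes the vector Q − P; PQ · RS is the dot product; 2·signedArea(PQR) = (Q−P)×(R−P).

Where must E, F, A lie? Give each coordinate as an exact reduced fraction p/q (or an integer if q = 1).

1. E_x = 25  [line -11·x + -11·y + 308 = 0 ∩ |ED|² = 697]
2. E_y = 3  [line -11·x + -11·y + 308 = 0 ∩ |ED|² = 697]
   → E = (25, 3)
3. F_x = 38  [F is the reflection of B across E]
4. F_y = 3  [F is the reflection of B across E]
   → F = (38, 3)
5. A_x = 112/5  [A divides BF with BA:AF = 2/5:3/5]
6. A_y = 3  [A divides BF with BA:AF = 2/5:3/5]
   → A = (112/5, 3)

A = (112/5, 3)
E = (25, 3)
F = (38, 3)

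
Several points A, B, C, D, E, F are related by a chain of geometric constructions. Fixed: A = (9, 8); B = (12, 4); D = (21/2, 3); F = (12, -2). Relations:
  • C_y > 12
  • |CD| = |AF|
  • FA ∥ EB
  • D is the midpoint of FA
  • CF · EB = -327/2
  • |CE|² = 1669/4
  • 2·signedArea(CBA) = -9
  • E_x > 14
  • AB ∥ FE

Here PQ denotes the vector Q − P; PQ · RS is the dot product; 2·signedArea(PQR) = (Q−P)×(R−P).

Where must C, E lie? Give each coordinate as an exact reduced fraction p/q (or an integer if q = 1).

1. E_x = 15  [FA ∥ EB ∩ AB ∥ FE]
2. E_y = -6  [FA ∥ EB ∩ AB ∥ FE]
   → E = (15, -6)
3. C_x = 15/2  [CF · EB = -327/2 ∩ 2·signedArea(CBA) = -9]
4. C_y = 13  [CF · EB = -327/2 ∩ 2·signedArea(CBA) = -9]
   → C = (15/2, 13)

C = (15/2, 13)
E = (15, -6)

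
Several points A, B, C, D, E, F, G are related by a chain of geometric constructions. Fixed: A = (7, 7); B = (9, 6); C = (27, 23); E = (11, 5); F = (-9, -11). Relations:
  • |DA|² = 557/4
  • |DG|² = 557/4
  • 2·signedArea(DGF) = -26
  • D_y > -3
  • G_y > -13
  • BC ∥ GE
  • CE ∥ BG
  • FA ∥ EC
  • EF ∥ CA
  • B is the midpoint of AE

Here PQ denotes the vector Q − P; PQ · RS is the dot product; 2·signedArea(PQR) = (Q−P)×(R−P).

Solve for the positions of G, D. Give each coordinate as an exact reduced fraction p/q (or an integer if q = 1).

1. G_x = -7  [BC ∥ GE ∩ CE ∥ BG]
2. G_y = -12  [BC ∥ GE ∩ CE ∥ BG]
   → G = (-7, -12)
3. D_x = 0  [line -1·x + -2·y + -5 = 0 ∩ |DA|² = 557/4]
4. D_y = -5/2  [line -1·x + -2·y + -5 = 0 ∩ |DA|² = 557/4]
   → D = (0, -5/2)

D = (0, -5/2)
G = (-7, -12)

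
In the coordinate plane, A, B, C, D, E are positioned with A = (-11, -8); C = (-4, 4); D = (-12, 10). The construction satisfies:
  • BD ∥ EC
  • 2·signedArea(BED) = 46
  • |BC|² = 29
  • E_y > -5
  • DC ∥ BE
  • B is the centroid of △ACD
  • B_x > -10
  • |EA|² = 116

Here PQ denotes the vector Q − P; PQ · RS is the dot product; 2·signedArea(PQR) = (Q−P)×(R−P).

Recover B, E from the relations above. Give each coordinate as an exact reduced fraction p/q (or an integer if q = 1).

1. B_x = -9  [B is the centroid of △ACD]
2. B_y = 2  [B is the centroid of △ACD]
   → B = (-9, 2)
3. E_x = -1  [BD ∥ EC ∩ DC ∥ BE]
4. E_y = -4  [BD ∥ EC ∩ DC ∥ BE]
   → E = (-1, -4)

B = (-9, 2)
E = (-1, -4)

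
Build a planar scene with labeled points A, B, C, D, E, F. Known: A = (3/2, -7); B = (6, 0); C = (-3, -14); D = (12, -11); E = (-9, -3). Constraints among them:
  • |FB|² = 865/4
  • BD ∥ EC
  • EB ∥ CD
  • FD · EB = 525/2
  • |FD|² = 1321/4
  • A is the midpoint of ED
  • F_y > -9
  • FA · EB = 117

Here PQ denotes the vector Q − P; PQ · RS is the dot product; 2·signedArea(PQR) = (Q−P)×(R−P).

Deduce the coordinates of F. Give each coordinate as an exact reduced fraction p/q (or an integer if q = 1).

F = (-6, -17/2)

1. F_x = -6  [line -15·x + -3·y + -231/2 = 0 ∩ |FD|² = 1321/4]
2. F_y = -17/2  [line -15·x + -3·y + -231/2 = 0 ∩ |FD|² = 1321/4]
   → F = (-6, -17/2)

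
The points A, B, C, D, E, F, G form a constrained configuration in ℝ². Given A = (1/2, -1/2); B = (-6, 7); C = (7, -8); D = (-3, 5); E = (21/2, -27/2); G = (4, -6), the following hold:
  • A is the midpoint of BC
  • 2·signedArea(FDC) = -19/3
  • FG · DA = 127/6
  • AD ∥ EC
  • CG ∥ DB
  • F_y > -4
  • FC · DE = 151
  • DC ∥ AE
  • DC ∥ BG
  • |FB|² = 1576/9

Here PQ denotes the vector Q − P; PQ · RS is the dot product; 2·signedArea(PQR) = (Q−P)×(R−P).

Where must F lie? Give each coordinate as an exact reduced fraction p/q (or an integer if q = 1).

F = (8/3, -3)

1. F_x = 8/3  [FG · DA = 127/6 ∩ 2·signedArea(FDC) = -19/3]
2. F_y = -3  [FG · DA = 127/6 ∩ 2·signedArea(FDC) = -19/3]
   → F = (8/3, -3)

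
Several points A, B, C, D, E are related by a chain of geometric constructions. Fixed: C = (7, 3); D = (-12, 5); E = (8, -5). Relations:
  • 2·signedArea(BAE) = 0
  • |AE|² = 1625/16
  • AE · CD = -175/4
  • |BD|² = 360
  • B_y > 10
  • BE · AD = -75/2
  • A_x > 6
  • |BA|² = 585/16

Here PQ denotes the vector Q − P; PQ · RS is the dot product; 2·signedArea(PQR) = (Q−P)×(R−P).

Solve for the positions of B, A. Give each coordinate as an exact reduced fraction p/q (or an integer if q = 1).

1. A_x = 27/4  [line 19·x + -2·y + -473/4 = 0 ∩ |AE|² = 1625/16]
2. A_y = 5  [line 19·x + -2·y + -473/4 = 0 ∩ |AE|² = 1625/16]
   → A = (27/4, 5)
3. B_x = 6  [2·signedArea(BAE) = 0 ∩ BE · AD = -75/2]
4. B_y = 11  [2·signedArea(BAE) = 0 ∩ BE · AD = -75/2]
   → B = (6, 11)

A = (27/4, 5)
B = (6, 11)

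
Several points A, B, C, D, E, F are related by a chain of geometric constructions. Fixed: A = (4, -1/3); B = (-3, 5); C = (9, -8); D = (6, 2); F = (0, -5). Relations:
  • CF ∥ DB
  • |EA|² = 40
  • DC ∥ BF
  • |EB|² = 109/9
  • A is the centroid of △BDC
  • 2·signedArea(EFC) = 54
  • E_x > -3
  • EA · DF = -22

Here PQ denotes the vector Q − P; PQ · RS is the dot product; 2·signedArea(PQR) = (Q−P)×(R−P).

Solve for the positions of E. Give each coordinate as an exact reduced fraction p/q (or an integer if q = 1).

1. E_x = -2  [2·signedArea(EFC) = 54 ∩ EA · DF = -22]
2. E_y = 5/3  [2·signedArea(EFC) = 54 ∩ EA · DF = -22]
   → E = (-2, 5/3)

E = (-2, 5/3)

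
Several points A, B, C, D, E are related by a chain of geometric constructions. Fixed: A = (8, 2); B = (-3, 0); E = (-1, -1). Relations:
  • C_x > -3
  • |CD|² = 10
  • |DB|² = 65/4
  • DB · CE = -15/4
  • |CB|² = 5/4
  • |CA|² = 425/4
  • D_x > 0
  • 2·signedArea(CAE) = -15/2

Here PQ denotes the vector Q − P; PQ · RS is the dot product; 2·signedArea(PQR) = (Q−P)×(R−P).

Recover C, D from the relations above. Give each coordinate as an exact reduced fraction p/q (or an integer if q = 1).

C = (-2, -1/2)
D = (1, 1/2)

1. C_x = -2  [line 3·x + -9·y + 3/2 = 0 ∩ |CB|² = 5/4]
2. C_y = -1/2  [line 3·x + -9·y + 3/2 = 0 ∩ |CB|² = 5/4]
   → C = (-2, -1/2)
3. D_x = 1  [line -1·x + 1/2·y + 3/4 = 0 ∩ |CD|² = 10]
4. D_y = 1/2  [line -1·x + 1/2·y + 3/4 = 0 ∩ |CD|² = 10]
   → D = (1, 1/2)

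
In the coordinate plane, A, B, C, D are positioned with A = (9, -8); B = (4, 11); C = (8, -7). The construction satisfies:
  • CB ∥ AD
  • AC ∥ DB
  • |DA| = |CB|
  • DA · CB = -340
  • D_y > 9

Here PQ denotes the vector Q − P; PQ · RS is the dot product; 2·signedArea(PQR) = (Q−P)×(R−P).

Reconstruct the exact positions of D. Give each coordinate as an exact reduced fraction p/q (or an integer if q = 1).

D = (5, 10)

1. D_x = 5  [AC ∥ DB ∩ CB ∥ AD]
2. D_y = 10  [AC ∥ DB ∩ CB ∥ AD]
   → D = (5, 10)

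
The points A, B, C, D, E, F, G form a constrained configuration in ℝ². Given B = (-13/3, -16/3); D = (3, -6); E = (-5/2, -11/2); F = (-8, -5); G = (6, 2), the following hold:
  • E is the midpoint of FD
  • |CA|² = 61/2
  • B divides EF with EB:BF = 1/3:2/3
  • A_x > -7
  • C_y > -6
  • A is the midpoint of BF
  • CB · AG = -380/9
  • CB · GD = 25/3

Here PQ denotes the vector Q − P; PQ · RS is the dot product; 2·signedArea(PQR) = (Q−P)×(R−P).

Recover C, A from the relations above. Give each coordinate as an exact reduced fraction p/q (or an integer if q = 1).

A = (-37/6, -31/6)
C = (-2/3, -17/3)

1. A_x = -37/6  [A is the midpoint of BF]
2. A_y = -31/6  [A is the midpoint of BF]
   → A = (-37/6, -31/6)
3. C_x = -2/3  [CB · GD = 25/3 ∩ CB · AG = -380/9]
4. C_y = -17/3  [CB · GD = 25/3 ∩ CB · AG = -380/9]
   → C = (-2/3, -17/3)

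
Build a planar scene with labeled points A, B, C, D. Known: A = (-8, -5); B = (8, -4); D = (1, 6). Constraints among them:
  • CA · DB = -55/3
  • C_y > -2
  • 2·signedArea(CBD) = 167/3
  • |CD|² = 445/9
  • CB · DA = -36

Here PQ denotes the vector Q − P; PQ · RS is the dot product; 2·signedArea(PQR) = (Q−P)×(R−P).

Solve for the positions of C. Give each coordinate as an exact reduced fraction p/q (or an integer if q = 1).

C = (1/3, -1)

1. C_x = 1/3  [CB · DA = -36 ∩ CA · DB = -55/3]
2. C_y = -1  [CB · DA = -36 ∩ CA · DB = -55/3]
   → C = (1/3, -1)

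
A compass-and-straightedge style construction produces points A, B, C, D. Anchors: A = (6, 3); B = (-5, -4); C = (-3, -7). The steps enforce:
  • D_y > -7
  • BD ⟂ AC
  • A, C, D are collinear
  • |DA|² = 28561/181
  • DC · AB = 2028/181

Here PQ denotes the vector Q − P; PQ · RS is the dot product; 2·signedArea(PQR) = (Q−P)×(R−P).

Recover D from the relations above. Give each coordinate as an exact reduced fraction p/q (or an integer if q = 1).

1. D_x = -435/181  [A, C, D are collinear ∩ BD ⟂ AC]
2. D_y = -1147/181  [A, C, D are collinear ∩ BD ⟂ AC]
   → D = (-435/181, -1147/181)

D = (-435/181, -1147/181)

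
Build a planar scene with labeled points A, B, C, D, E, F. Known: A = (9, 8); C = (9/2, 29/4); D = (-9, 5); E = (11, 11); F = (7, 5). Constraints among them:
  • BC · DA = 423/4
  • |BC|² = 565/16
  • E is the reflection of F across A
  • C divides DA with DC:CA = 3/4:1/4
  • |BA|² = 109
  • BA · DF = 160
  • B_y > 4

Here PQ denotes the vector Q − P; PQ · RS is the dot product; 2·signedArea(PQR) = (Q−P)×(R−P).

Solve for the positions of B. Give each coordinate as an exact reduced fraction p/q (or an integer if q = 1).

1. B_x = -1  [BA · DF = 160 ∩ BC · DA = 423/4]
2. B_y = 5  [BA · DF = 160 ∩ BC · DA = 423/4]
   → B = (-1, 5)

B = (-1, 5)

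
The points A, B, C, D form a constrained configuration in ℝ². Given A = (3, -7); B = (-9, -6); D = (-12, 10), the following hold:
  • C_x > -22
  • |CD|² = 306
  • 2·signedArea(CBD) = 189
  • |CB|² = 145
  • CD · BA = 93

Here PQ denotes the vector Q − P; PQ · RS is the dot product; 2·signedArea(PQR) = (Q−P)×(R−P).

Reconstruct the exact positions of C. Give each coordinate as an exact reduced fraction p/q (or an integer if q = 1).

1. C_x = -21  [2·signedArea(CBD) = 189 ∩ CD · BA = 93]
2. C_y = -5  [2·signedArea(CBD) = 189 ∩ CD · BA = 93]
   → C = (-21, -5)

C = (-21, -5)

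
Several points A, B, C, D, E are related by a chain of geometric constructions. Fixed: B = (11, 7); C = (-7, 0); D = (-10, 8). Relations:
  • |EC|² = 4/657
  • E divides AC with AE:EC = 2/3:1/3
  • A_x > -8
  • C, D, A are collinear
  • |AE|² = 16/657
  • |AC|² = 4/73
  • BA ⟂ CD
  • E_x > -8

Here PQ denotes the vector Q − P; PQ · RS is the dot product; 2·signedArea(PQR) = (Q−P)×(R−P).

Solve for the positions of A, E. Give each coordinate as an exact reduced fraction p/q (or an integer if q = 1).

1. A_x = -517/73  [C, D, A are collinear ∩ BA ⟂ CD]
2. A_y = 16/73  [C, D, A are collinear ∩ BA ⟂ CD]
   → A = (-517/73, 16/73)
3. E_x = -513/73  [E divides AC with AE:EC = 2/3:1/3]
4. E_y = 16/219  [E divides AC with AE:EC = 2/3:1/3]
   → E = (-513/73, 16/219)

A = (-517/73, 16/73)
E = (-513/73, 16/219)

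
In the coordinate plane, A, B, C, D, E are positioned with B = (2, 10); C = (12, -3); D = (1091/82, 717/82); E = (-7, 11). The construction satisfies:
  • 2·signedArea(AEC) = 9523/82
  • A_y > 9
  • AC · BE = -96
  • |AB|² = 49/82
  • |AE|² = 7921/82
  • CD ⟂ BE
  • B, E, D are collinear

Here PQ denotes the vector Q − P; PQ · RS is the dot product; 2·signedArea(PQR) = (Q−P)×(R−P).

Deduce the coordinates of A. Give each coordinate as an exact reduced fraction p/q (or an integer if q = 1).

1. A_x = 227/82  [2·signedArea(AEC) = 9523/82 ∩ AC · BE = -96]
2. A_y = 813/82  [2·signedArea(AEC) = 9523/82 ∩ AC · BE = -96]
   → A = (227/82, 813/82)

A = (227/82, 813/82)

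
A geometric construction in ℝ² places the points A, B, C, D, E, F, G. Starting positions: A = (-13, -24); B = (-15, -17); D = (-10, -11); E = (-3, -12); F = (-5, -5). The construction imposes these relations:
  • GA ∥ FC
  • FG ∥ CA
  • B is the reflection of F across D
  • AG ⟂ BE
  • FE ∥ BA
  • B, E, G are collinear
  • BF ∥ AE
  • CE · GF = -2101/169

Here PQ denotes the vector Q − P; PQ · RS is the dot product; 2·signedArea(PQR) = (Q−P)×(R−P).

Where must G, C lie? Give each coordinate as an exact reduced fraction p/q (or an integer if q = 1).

C = (-375/169, -1973/169)
G = (-2667/169, -2928/169)

1. G_x = -2667/169  [B, E, G are collinear ∩ AG ⟂ BE]
2. G_y = -2928/169  [B, E, G are collinear ∩ AG ⟂ BE]
   → G = (-2667/169, -2928/169)
3. C_x = -375/169  [FG ∥ CA ∩ GA ∥ FC]
4. C_y = -1973/169  [FG ∥ CA ∩ GA ∥ FC]
   → C = (-375/169, -1973/169)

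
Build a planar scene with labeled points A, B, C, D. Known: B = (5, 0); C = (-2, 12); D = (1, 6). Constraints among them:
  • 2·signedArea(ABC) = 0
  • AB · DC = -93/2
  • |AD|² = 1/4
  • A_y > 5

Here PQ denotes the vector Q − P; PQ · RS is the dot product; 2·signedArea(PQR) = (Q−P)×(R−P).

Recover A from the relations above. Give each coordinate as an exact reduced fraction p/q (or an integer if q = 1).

A = (3/2, 6)

1. A_x = 3/2  [2·signedArea(ABC) = 0 ∩ AB · DC = -93/2]
2. A_y = 6  [2·signedArea(ABC) = 0 ∩ AB · DC = -93/2]
   → A = (3/2, 6)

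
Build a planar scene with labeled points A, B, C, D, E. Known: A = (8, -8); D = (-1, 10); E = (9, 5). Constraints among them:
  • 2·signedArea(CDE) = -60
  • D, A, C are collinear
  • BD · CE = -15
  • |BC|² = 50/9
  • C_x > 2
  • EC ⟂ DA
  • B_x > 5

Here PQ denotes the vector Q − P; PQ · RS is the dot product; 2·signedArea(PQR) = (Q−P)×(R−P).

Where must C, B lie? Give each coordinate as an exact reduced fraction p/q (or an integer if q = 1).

1. C_x = 3  [D, A, C are collinear ∩ EC ⟂ DA]
2. C_y = 2  [D, A, C are collinear ∩ EC ⟂ DA]
   → C = (3, 2)
3. B_x = 16/3  [line -6·x + -3·y + 39 = 0 ∩ |BC|² = 50/9]
4. B_y = 7/3  [line -6·x + -3·y + 39 = 0 ∩ |BC|² = 50/9]
   → B = (16/3, 7/3)

B = (16/3, 7/3)
C = (3, 2)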